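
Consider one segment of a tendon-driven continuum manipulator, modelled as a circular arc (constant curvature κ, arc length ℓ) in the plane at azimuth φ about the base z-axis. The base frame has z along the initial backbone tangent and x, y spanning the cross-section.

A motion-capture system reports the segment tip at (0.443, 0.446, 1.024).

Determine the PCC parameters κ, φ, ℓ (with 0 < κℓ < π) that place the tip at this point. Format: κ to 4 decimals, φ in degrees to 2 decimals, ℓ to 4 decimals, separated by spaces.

0.8708 45.19 1.2645

ρ = √(x²+y²) = √(0.443² + 0.446²) = 0.62862
φ = atan2(y, x) mod 360° = atan2(0.446, 0.443) = 45.1933°
|p|² = ρ² + z² = 0.62862² + 1.024² = 1.44374
κ = 2ρ / |p|² = 2×0.62862 / 1.44374 = 0.87082
θ = 2·atan2(ρ, z) = 2·atan2(0.62862, 1.024) = 1.10114 rad
ℓ = θ/κ = 1.10114/0.87082 = 1.26448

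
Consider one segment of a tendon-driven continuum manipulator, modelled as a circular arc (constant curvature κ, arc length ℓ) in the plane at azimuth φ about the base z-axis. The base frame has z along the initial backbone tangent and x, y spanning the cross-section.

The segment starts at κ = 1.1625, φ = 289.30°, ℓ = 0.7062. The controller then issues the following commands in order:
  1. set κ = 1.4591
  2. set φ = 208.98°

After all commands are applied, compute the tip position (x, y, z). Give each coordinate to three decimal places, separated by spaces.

initial: κ=1.1625, φ=289.30°, ℓ=0.7062
cmd 1: set κ=1.4591 → (κ,φ,ℓ)=(1.4591,289.30°,0.7062) → tip=(0.1100,-0.3141,0.5877)
cmd 2: set φ=208.98° → (κ,φ,ℓ)=(1.4591,208.98°,0.7062) → tip=(-0.2911,-0.1612,0.5877)

-0.291 -0.161 0.588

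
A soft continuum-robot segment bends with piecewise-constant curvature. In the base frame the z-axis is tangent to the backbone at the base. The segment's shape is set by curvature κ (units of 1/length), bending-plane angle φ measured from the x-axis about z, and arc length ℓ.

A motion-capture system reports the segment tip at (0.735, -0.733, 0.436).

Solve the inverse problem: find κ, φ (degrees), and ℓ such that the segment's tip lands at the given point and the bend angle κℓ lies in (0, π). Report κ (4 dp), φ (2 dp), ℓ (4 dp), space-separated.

ρ = √(x²+y²) = √(0.735² + -0.733²) = 1.03803
φ = atan2(y, x) mod 360° = atan2(-0.733, 0.735) = 315.0781°
|p|² = ρ² + z² = 1.03803² + 0.436² = 1.26761
κ = 2ρ / |p|² = 2×1.03803 / 1.26761 = 1.63778
θ = 2·atan2(ρ, z) = 2·atan2(1.03803, 0.436) = 2.34629 rad
ℓ = θ/κ = 2.34629/1.63778 = 1.43261

1.6378 315.08 1.4326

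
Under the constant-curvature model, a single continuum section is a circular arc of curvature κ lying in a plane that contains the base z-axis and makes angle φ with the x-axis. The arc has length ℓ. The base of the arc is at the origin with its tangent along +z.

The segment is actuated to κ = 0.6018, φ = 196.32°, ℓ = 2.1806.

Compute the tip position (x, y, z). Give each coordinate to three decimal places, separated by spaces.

θ = κ·ℓ = 0.6018 × 2.1806 = 1.31229 rad
ρ = (1 − cos θ)/κ = (1 − 0.25564)/0.6018 = 1.23689
z = sin θ / κ = 0.96677/0.6018 = 1.60647
x = ρ cos φ = 1.23689 × cos(196.32°) = -1.18705
y = ρ sin φ = 1.23689 × sin(196.32°) = -0.34757

-1.187 -0.348 1.606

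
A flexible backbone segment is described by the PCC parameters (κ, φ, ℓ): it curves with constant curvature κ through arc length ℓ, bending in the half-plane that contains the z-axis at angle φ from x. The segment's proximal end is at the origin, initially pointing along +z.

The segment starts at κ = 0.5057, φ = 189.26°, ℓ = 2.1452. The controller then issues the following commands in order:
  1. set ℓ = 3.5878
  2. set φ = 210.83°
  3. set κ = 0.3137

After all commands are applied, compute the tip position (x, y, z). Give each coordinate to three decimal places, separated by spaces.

-1.558 -0.930 2.877

initial: κ=0.5057, φ=189.26°, ℓ=2.1452
cmd 1: set ℓ=3.5878 → (κ,φ,ℓ)=(0.5057,189.26°,3.5878) → tip=(-2.4223,-0.3949,1.9191)
cmd 2: set φ=210.83° → (κ,φ,ℓ)=(0.5057,210.83°,3.5878) → tip=(-2.1075,-1.2578,1.9191)
cmd 3: set κ=0.3137 → (κ,φ,ℓ)=(0.3137,210.83°,3.5878) → tip=(-1.5583,-0.9300,2.8769)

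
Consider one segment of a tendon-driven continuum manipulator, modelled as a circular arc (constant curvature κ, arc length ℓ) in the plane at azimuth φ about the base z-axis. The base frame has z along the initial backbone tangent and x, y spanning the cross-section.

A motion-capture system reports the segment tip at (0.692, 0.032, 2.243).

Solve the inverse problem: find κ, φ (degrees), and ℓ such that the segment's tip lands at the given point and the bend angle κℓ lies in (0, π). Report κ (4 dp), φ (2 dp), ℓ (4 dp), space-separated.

0.2514 2.65 2.3830

ρ = √(x²+y²) = √(0.692² + 0.032²) = 0.69274
φ = atan2(y, x) mod 360° = atan2(0.032, 0.692) = 2.6476°
|p|² = ρ² + z² = 0.69274² + 2.243² = 5.51094
κ = 2ρ / |p|² = 2×0.69274 / 5.51094 = 0.25141
θ = 2·atan2(ρ, z) = 2·atan2(0.69274, 2.243) = 0.59910 rad
ℓ = θ/κ = 0.59910/0.25141 = 2.38302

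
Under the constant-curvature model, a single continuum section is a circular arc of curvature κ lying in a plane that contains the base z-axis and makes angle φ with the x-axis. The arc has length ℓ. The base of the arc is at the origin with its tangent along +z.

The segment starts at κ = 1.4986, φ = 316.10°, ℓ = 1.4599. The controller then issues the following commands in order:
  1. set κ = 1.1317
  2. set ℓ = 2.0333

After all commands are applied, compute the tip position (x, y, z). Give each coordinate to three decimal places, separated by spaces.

initial: κ=1.4986, φ=316.10°, ℓ=1.4599
cmd 1: set κ=1.1317 → (κ,φ,ℓ)=(1.1317,316.10°,1.4599) → tip=(0.6885,-0.6625,0.8807)
cmd 2: set ℓ=2.0333 → (κ,φ,ℓ)=(1.1317,316.10°,2.0333) → tip=(1.0614,-1.0214,0.6583)

1.061 -1.021 0.658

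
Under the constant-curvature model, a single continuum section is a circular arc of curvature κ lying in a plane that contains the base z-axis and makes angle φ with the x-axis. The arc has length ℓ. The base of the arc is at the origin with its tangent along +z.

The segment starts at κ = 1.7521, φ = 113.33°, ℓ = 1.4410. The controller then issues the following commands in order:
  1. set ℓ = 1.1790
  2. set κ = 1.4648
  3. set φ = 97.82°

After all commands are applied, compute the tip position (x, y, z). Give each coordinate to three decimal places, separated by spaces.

-0.107 0.782 0.674

initial: κ=1.7521, φ=113.33°, ℓ=1.4410
cmd 1: set ℓ=1.1790 → (κ,φ,ℓ)=(1.7521,113.33°,1.1790) → tip=(-0.3334,0.7730,0.5023)
cmd 2: set κ=1.4648 → (κ,φ,ℓ)=(1.4648,113.33°,1.1790) → tip=(-0.3124,0.7244,0.6744)
cmd 3: set φ=97.82° → (κ,φ,ℓ)=(1.4648,97.82°,1.1790) → tip=(-0.1073,0.7816,0.6744)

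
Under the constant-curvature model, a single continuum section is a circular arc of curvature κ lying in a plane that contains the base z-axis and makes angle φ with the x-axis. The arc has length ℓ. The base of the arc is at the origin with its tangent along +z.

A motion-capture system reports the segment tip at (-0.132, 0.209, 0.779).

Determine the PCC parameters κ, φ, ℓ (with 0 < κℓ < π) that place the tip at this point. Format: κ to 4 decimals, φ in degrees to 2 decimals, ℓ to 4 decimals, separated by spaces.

0.7402 122.28 0.8303

ρ = √(x²+y²) = √(-0.132² + 0.209²) = 0.24719
φ = atan2(y, x) mod 360° = atan2(0.209, -0.132) = 122.2756°
|p|² = ρ² + z² = 0.24719² + 0.779² = 0.66795
κ = 2ρ / |p|² = 2×0.24719 / 0.66795 = 0.74016
θ = 2·atan2(ρ, z) = 2·atan2(0.24719, 0.779) = 0.61454 rad
ℓ = θ/κ = 0.61454/0.74016 = 0.83028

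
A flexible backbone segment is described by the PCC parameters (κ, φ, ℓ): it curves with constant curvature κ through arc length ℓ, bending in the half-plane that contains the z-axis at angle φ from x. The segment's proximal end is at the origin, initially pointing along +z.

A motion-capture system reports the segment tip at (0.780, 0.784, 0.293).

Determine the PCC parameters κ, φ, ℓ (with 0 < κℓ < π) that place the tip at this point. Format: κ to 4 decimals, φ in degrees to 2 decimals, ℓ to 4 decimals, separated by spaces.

1.6898 45.15 1.5526

ρ = √(x²+y²) = √(0.780² + 0.784²) = 1.10592
φ = atan2(y, x) mod 360° = atan2(0.784, 0.780) = 45.1465°
|p|² = ρ² + z² = 1.10592² + 0.293² = 1.30891
κ = 2ρ / |p|² = 2×1.10592 / 1.30891 = 1.68984
θ = 2·atan2(ρ, z) = 2·atan2(1.10592, 0.293) = 2.62362 rad
ℓ = θ/κ = 2.62362/1.68984 = 1.55258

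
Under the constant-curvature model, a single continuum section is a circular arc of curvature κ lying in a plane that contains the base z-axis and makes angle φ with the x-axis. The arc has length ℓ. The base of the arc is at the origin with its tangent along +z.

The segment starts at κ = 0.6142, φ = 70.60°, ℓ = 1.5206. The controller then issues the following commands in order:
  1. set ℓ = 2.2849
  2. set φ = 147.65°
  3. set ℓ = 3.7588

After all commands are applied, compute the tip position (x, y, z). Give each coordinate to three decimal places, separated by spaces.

-2.301 1.457 1.205

initial: κ=0.6142, φ=70.60°, ℓ=1.5206
cmd 1: set ℓ=2.2849 → (κ,φ,ℓ)=(0.6142,70.60°,2.2849) → tip=(0.4507,1.2798,1.6054)
cmd 2: set φ=147.65° → (κ,φ,ℓ)=(0.6142,147.65°,2.2849) → tip=(-1.1463,0.7260,1.6054)
cmd 3: set ℓ=3.7588 → (κ,φ,ℓ)=(0.6142,147.65°,3.7588) → tip=(-2.3007,1.4573,1.2047)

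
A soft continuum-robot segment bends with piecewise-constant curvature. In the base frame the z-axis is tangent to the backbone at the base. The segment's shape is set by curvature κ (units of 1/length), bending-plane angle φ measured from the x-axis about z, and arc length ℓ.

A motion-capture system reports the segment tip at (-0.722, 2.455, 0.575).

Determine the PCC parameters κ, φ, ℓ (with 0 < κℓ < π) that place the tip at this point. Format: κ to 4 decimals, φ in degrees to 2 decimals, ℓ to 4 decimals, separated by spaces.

ρ = √(x²+y²) = √(-0.722² + 2.455²) = 2.55897
φ = atan2(y, x) mod 360° = atan2(2.455, -0.722) = 106.3883°
|p|² = ρ² + z² = 2.55897² + 0.575² = 6.87893
κ = 2ρ / |p|² = 2×2.55897 / 6.87893 = 0.74400
θ = 2·atan2(ρ, z) = 2·atan2(2.55897, 0.575) = 2.69953 rad
ℓ = θ/κ = 2.69953/0.74400 = 3.62840

0.7440 106.39 3.6284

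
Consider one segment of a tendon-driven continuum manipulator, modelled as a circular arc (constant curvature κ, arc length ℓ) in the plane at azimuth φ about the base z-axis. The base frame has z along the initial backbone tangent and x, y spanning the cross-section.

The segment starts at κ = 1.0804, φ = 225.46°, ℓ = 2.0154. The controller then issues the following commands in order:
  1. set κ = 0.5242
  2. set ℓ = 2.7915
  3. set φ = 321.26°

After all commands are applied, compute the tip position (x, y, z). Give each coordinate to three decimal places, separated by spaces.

1.328 -1.066 1.897

initial: κ=1.0804, φ=225.46°, ℓ=2.0154
cmd 1: set κ=0.5242 → (κ,φ,ℓ)=(0.5242,225.46°,2.0154) → tip=(-0.6798,-0.6908,1.6609)
cmd 2: set ℓ=2.7915 → (κ,φ,ℓ)=(0.5242,225.46°,2.7915) → tip=(-1.1945,-1.2138,1.8967)
cmd 3: set φ=321.26° → (κ,φ,ℓ)=(0.5242,321.26°,2.7915) → tip=(1.3283,-1.0657,1.8967)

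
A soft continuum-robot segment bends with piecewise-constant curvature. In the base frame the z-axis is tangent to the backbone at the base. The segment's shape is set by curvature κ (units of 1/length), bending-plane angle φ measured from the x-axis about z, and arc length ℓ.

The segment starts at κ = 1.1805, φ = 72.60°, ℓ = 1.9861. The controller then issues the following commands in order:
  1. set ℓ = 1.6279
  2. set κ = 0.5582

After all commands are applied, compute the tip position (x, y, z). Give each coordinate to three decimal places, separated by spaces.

0.206 0.659 1.413

initial: κ=1.1805, φ=72.60°, ℓ=1.9861
cmd 1: set ℓ=1.6279 → (κ,φ,ℓ)=(1.1805,72.60°,1.6279) → tip=(0.3404,1.0862,0.7955)
cmd 2: set κ=0.5582 → (κ,φ,ℓ)=(0.5582,72.60°,1.6279) → tip=(0.2064,0.6585,1.4129)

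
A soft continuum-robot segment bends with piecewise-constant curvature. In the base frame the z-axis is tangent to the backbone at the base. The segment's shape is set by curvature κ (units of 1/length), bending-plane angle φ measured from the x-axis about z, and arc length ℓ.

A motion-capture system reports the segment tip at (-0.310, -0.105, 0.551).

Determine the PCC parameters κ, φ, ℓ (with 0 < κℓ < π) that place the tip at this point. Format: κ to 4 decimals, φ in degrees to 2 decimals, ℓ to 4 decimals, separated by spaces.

ρ = √(x²+y²) = √(-0.310² + -0.105²) = 0.32730
φ = atan2(y, x) mod 360° = atan2(-0.105, -0.310) = 198.7117°
|p|² = ρ² + z² = 0.32730² + 0.551² = 0.41073
κ = 2ρ / |p|² = 2×0.32730 / 0.41073 = 1.59376
θ = 2·atan2(ρ, z) = 2·atan2(0.32730, 0.551) = 1.07201 rad
ℓ = θ/κ = 1.07201/1.59376 = 0.67263

1.5938 198.71 0.6726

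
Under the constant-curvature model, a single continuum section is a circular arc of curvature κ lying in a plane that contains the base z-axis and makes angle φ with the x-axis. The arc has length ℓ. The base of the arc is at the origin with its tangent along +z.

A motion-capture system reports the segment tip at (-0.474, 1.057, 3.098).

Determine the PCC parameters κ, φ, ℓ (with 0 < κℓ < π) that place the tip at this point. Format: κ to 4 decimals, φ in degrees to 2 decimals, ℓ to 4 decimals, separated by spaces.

0.2118 114.15 3.3791

ρ = √(x²+y²) = √(-0.474² + 1.057²) = 1.15841
φ = atan2(y, x) mod 360° = atan2(1.057, -0.474) = 114.1533°
|p|² = ρ² + z² = 1.15841² + 3.098² = 10.93953
κ = 2ρ / |p|² = 2×1.15841 / 10.93953 = 0.21179
θ = 2·atan2(ρ, z) = 2·atan2(1.15841, 3.098) = 0.71565 rad
ℓ = θ/κ = 0.71565/0.21179 = 3.37915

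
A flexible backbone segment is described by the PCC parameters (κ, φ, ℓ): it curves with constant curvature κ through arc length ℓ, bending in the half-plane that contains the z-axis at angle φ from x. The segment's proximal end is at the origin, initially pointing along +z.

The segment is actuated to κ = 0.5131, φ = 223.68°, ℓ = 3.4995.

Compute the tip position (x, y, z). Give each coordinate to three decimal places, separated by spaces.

-1.724 -1.646 1.900

θ = κ·ℓ = 0.5131 × 3.4995 = 1.79559 rad
ρ = (1 − cos θ)/κ = (1 − -0.22291)/0.5131 = 2.38337
z = sin θ / κ = 0.97484/0.5131 = 1.89990
x = ρ cos φ = 2.38337 × cos(223.68°) = -1.72367
y = ρ sin φ = 2.38337 × sin(223.68°) = -1.64603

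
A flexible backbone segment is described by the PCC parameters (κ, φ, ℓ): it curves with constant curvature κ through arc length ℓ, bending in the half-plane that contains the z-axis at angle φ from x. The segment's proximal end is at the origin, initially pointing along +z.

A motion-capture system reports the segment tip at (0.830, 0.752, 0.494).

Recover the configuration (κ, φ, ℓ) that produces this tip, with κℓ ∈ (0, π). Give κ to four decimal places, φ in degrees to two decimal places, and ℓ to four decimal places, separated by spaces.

1.4949 42.18 1.5458

ρ = √(x²+y²) = √(0.830² + 0.752²) = 1.12000
φ = atan2(y, x) mod 360° = atan2(0.752, 0.830) = 42.1773°
|p|² = ρ² + z² = 1.12000² + 0.494² = 1.49844
κ = 2ρ / |p|² = 2×1.12000 / 1.49844 = 1.49489
θ = 2·atan2(ρ, z) = 2·atan2(1.12000, 0.494) = 2.31079 rad
ℓ = θ/κ = 2.31079/1.49489 = 1.54579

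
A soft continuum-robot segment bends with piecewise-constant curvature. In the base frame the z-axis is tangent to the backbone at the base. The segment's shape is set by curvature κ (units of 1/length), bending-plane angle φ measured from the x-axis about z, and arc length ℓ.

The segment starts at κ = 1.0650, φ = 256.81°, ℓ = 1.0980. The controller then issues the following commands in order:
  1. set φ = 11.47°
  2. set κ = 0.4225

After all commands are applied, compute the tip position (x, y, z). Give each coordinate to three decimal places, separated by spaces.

initial: κ=1.0650, φ=256.81°, ℓ=1.0980
cmd 1: set φ=11.47° → (κ,φ,ℓ)=(1.0650,11.47°,1.0980) → tip=(0.5607,0.1138,0.8643)
cmd 2: set κ=0.4225 → (κ,φ,ℓ)=(0.4225,11.47°,1.0980) → tip=(0.2452,0.0497,1.0590)

0.245 0.050 1.059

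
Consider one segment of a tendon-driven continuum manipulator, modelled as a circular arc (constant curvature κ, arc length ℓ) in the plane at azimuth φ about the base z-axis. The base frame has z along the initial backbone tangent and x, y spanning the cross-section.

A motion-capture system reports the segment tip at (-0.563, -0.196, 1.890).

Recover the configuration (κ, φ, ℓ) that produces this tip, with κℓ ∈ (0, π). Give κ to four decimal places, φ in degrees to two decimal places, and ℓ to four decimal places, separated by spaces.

0.3036 199.19 2.0130

ρ = √(x²+y²) = √(-0.563² + -0.196²) = 0.59614
φ = atan2(y, x) mod 360° = atan2(-0.196, -0.563) = 199.1948°
|p|² = ρ² + z² = 0.59614² + 1.890² = 3.92748
κ = 2ρ / |p|² = 2×0.59614 / 3.92748 = 0.30357
θ = 2·atan2(ρ, z) = 2·atan2(0.59614, 1.890) = 0.61108 rad
ℓ = θ/κ = 0.61108/0.30357 = 2.01296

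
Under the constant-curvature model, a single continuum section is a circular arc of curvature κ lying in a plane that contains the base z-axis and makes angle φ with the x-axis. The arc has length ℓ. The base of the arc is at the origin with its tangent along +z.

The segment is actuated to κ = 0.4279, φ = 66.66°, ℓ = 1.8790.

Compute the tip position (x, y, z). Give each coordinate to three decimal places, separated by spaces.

0.283 0.657 1.683

θ = κ·ℓ = 0.4279 × 1.8790 = 0.80402 rad
ρ = (1 − cos θ)/κ = (1 − 0.69381)/0.4279 = 0.71555
z = sin θ / κ = 0.72015/0.4279 = 1.68300
x = ρ cos φ = 0.71555 × cos(66.66°) = 0.28349
y = ρ sin φ = 0.71555 × sin(66.66°) = 0.65700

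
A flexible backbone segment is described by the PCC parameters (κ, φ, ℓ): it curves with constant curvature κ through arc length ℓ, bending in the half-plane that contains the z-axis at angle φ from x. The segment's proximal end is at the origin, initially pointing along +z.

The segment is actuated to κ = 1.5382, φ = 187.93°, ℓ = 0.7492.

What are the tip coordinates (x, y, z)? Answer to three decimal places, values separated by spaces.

-0.382 -0.053 0.594

θ = κ·ℓ = 1.5382 × 0.7492 = 1.15242 rad
ρ = (1 − cos θ)/κ = (1 − 0.40628)/1.5382 = 0.38599
z = sin θ / κ = 0.91375/1.5382 = 0.59404
x = ρ cos φ = 0.38599 × cos(187.93°) = -0.38229
y = ρ sin φ = 0.38599 × sin(187.93°) = -0.05325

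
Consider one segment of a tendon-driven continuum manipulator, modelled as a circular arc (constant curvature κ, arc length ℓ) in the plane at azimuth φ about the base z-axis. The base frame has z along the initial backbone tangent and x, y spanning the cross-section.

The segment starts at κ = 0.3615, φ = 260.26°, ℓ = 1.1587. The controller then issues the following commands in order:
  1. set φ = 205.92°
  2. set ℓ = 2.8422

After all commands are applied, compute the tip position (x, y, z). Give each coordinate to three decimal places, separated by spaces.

initial: κ=0.3615, φ=260.26°, ℓ=1.1587
cmd 1: set φ=205.92° → (κ,φ,ℓ)=(0.3615,205.92°,1.1587) → tip=(-0.2151,-0.1045,1.1251)
cmd 2: set ℓ=2.8422 → (κ,φ,ℓ)=(0.3615,205.92°,2.8422) → tip=(-1.2017,-0.5840,2.3679)

-1.202 -0.584 2.368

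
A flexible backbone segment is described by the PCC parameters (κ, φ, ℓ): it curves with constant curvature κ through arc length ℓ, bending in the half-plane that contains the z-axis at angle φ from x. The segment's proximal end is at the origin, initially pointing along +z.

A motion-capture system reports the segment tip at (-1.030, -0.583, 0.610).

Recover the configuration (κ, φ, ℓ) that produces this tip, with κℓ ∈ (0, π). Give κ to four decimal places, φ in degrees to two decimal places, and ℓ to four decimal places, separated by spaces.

1.3352 209.51 1.6401

ρ = √(x²+y²) = √(-1.030² + -0.583²) = 1.18355
φ = atan2(y, x) mod 360° = atan2(-0.583, -1.030) = 209.5107°
|p|² = ρ² + z² = 1.18355² + 0.610² = 1.77289
κ = 2ρ / |p|² = 2×1.18355 / 1.77289 = 1.33516
θ = 2·atan2(ρ, z) = 2·atan2(1.18355, 0.610) = 2.18981 rad
ℓ = θ/κ = 2.18981/1.33516 = 1.64011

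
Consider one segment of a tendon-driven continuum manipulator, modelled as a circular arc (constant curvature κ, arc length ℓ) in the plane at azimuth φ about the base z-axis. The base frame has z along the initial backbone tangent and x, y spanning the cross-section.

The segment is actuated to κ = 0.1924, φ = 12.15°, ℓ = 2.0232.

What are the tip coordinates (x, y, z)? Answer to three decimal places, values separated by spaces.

0.380 0.082 1.972

θ = κ·ℓ = 0.1924 × 2.0232 = 0.38926 rad
ρ = (1 − cos θ)/κ = (1 − 0.92519)/0.1924 = 0.38883
z = sin θ / κ = 0.37951/0.1924 = 1.97249
x = ρ cos φ = 0.38883 × cos(12.15°) = 0.38012
y = ρ sin φ = 0.38883 × sin(12.15°) = 0.08184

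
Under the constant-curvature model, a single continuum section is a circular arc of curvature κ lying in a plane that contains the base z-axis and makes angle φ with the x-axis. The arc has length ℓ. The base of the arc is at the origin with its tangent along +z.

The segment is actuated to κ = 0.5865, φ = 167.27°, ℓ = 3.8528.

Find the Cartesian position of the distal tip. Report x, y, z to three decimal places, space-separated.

θ = κ·ℓ = 0.5865 × 3.8528 = 2.25967 rad
ρ = (1 − cos θ)/κ = (1 − -0.63567)/0.5865 = 2.78886
z = sin θ / κ = 0.77196/0.5865 = 1.31622
x = ρ cos φ = 2.78886 × cos(167.27°) = -2.72031
y = ρ sin φ = 2.78886 × sin(167.27°) = 0.61454

-2.720 0.615 1.316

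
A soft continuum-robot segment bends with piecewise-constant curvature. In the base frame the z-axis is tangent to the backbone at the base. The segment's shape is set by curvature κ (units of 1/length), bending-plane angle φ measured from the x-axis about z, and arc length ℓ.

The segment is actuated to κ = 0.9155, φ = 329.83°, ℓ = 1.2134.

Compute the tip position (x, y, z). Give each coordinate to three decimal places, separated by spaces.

θ = κ·ℓ = 0.9155 × 1.2134 = 1.11087 rad
ρ = (1 − cos θ)/κ = (1 − 0.44388)/0.9155 = 0.60744
z = sin θ / κ = 0.89608/0.9155 = 0.97879
x = ρ cos φ = 0.60744 × cos(329.83°) = 0.52516
y = ρ sin φ = 0.60744 × sin(329.83°) = -0.30528

0.525 -0.305 0.979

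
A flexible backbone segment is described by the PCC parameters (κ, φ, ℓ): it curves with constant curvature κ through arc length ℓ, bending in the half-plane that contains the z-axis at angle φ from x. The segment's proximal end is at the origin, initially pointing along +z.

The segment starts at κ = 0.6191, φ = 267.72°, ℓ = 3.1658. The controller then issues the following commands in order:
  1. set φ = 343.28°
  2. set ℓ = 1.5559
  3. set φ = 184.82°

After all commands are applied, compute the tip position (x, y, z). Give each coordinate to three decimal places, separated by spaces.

-0.691 -0.058 1.326

initial: κ=0.6191, φ=267.72°, ℓ=3.1658
cmd 1: set φ=343.28° → (κ,φ,ℓ)=(0.6191,343.28°,3.1658) → tip=(2.1339,-0.6410,1.4945)
cmd 2: set ℓ=1.5559 → (κ,φ,ℓ)=(0.6191,343.28°,1.5559) → tip=(0.6639,-0.1994,1.3262)
cmd 3: set φ=184.82° → (κ,φ,ℓ)=(0.6191,184.82°,1.5559) → tip=(-0.6907,-0.0582,1.3262)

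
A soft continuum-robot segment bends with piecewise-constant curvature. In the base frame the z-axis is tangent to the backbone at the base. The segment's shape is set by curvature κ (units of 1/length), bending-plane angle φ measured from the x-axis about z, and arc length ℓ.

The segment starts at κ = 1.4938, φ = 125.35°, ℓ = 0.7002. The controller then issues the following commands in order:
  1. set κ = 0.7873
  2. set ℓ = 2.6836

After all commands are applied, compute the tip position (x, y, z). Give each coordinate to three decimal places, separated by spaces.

-1.114 1.570 1.088

initial: κ=1.4938, φ=125.35°, ℓ=0.7002
cmd 1: set κ=0.7873 → (κ,φ,ℓ)=(0.7873,125.35°,0.7002) → tip=(-0.1089,0.1535,0.6653)
cmd 2: set ℓ=2.6836 → (κ,φ,ℓ)=(0.7873,125.35°,2.6836) → tip=(-1.1140,1.5704,1.0881)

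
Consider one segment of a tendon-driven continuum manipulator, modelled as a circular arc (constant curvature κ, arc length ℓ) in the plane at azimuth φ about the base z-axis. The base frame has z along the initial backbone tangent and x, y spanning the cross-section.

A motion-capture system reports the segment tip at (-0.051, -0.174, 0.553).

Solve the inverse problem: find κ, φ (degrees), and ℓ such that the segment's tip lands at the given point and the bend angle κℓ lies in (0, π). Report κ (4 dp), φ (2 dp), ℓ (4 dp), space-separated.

1.0707 253.66 0.5918

ρ = √(x²+y²) = √(-0.051² + -0.174²) = 0.18132
φ = atan2(y, x) mod 360° = atan2(-0.174, -0.051) = 253.6640°
|p|² = ρ² + z² = 0.18132² + 0.553² = 0.33869
κ = 2ρ / |p|² = 2×0.18132 / 0.33869 = 1.07073
θ = 2·atan2(ρ, z) = 2·atan2(0.18132, 0.553) = 0.63368 rad
ℓ = θ/κ = 0.63368/1.07073 = 0.59182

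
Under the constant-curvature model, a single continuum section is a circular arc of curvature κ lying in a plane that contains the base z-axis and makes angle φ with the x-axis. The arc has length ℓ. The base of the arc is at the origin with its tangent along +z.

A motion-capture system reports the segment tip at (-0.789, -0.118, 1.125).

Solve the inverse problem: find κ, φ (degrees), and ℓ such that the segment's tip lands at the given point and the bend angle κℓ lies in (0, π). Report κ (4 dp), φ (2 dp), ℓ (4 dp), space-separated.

0.8388 188.51 1.4707

ρ = √(x²+y²) = √(-0.789² + -0.118²) = 0.79778
φ = atan2(y, x) mod 360° = atan2(-0.118, -0.789) = 188.5059°
|p|² = ρ² + z² = 0.79778² + 1.125² = 1.90207
κ = 2ρ / |p|² = 2×0.79778 / 1.90207 = 0.83885
θ = 2·atan2(ρ, z) = 2·atan2(0.79778, 1.125) = 1.23366 rad
ℓ = θ/κ = 1.23366/0.83885 = 1.47066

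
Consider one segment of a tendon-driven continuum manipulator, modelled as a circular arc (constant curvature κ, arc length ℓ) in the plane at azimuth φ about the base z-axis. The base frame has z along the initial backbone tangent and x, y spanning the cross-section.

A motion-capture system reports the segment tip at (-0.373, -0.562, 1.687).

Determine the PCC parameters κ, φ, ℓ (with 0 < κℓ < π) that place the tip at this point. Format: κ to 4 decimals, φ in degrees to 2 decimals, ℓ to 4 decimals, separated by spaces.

ρ = √(x²+y²) = √(-0.373² + -0.562²) = 0.67452
φ = atan2(y, x) mod 360° = atan2(-0.562, -0.373) = 236.4277°
|p|² = ρ² + z² = 0.67452² + 1.687² = 3.30094
κ = 2ρ / |p|² = 2×0.67452 / 3.30094 = 0.40868
θ = 2·atan2(ρ, z) = 2·atan2(0.67452, 1.687) = 0.76072 rad
ℓ = θ/κ = 0.76072/0.40868 = 1.86141

0.4087 236.43 1.8614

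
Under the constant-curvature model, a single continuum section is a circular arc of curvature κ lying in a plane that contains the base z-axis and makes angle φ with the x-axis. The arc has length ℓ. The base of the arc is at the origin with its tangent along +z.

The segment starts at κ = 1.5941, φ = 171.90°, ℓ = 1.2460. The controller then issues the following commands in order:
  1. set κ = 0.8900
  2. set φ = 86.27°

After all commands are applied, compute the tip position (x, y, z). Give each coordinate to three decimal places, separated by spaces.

initial: κ=1.5941, φ=171.90°, ℓ=1.2460
cmd 1: set κ=0.8900 → (κ,φ,ℓ)=(0.8900,171.90°,1.2460) → tip=(-0.6167,0.0878,1.0059)
cmd 2: set φ=86.27° → (κ,φ,ℓ)=(0.8900,86.27°,1.2460) → tip=(0.0405,0.6216,1.0059)

0.041 0.622 1.006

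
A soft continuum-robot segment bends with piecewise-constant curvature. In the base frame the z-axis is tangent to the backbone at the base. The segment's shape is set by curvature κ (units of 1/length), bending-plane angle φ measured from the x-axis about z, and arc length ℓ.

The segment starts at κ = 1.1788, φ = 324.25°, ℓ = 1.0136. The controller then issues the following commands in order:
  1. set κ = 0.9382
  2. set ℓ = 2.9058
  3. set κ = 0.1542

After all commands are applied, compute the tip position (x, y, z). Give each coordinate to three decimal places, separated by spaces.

0.520 -0.374 2.810

initial: κ=1.1788, φ=324.25°, ℓ=1.0136
cmd 1: set κ=0.9382 → (κ,φ,ℓ)=(0.9382,324.25°,1.0136) → tip=(0.3625,-0.2610,0.8676)
cmd 2: set ℓ=2.9058 → (κ,φ,ℓ)=(0.9382,324.25°,2.9058) → tip=(1.6565,-1.1925,0.4301)
cmd 3: set κ=0.1542 → (κ,φ,ℓ)=(0.1542,324.25°,2.9058) → tip=(0.5196,-0.3740,2.8095)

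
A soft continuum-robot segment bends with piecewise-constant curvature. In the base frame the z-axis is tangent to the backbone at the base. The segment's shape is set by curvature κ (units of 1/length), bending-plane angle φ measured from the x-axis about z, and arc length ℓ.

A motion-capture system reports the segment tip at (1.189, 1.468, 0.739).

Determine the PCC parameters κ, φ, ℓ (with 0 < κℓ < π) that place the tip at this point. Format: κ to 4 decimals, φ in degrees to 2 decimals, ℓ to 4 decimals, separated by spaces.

0.9182 50.99 2.6093

ρ = √(x²+y²) = √(1.189² + 1.468²) = 1.88911
φ = atan2(y, x) mod 360° = atan2(1.468, 1.189) = 50.9944°
|p|² = ρ² + z² = 1.88911² + 0.739² = 4.11487
κ = 2ρ / |p|² = 2×1.88911 / 4.11487 = 0.91819
θ = 2·atan2(ρ, z) = 2·atan2(1.88911, 0.739) = 2.39582 rad
ℓ = θ/κ = 2.39582/0.91819 = 2.60929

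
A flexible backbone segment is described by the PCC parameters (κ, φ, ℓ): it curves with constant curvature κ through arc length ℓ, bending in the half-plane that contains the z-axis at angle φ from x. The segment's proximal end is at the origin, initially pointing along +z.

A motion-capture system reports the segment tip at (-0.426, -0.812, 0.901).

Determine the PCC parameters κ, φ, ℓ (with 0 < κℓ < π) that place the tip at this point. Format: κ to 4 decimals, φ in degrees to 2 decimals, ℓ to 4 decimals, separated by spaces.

ρ = √(x²+y²) = √(-0.426² + -0.812²) = 0.91696
φ = atan2(y, x) mod 360° = atan2(-0.812, -0.426) = 242.3171°
|p|² = ρ² + z² = 0.91696² + 0.901² = 1.65262
κ = 2ρ / |p|² = 2×0.91696 / 1.65262 = 1.10971
θ = 2·atan2(ρ, z) = 2·atan2(0.91696, 0.901) = 1.58836 rad
ℓ = θ/κ = 1.58836/1.10971 = 1.43133

1.1097 242.32 1.4313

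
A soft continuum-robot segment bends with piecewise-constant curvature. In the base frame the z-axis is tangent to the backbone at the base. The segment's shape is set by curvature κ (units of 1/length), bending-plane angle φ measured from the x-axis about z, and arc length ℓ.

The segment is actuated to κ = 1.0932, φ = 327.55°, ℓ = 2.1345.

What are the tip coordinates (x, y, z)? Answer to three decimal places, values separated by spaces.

θ = κ·ℓ = 1.0932 × 2.1345 = 2.33344 rad
ρ = (1 − cos θ)/κ = (1 − -0.69083)/1.0932 = 1.54668
z = sin θ / κ = 0.72302/1.0932 = 0.66138
x = ρ cos φ = 1.54668 × cos(327.55°) = 1.30518
y = ρ sin φ = 1.54668 × sin(327.55°) = -0.82989

1.305 -0.830 0.661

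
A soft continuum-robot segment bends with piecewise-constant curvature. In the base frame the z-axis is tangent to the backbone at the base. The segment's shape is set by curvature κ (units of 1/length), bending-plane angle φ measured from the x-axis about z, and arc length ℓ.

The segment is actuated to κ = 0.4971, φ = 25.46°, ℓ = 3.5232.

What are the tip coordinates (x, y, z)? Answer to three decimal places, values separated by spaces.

θ = κ·ℓ = 0.4971 × 3.5232 = 1.75138 rad
ρ = (1 − cos θ)/κ = (1 − -0.17961)/0.4971 = 2.37298
z = sin θ / κ = 0.98374/0.4971 = 1.97896
x = ρ cos φ = 2.37298 × cos(25.46°) = 2.14253
y = ρ sin φ = 2.37298 × sin(25.46°) = 1.02010

2.143 1.020 1.979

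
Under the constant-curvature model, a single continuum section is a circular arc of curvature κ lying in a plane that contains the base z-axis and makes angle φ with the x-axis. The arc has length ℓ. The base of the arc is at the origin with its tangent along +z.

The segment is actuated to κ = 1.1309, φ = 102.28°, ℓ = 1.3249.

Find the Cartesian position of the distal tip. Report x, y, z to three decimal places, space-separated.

θ = κ·ℓ = 1.1309 × 1.3249 = 1.49833 rad
ρ = (1 − cos θ)/κ = (1 − 0.07240)/1.1309 = 0.82023
z = sin θ / κ = 0.99738/1.1309 = 0.88193
x = ρ cos φ = 0.82023 × cos(102.28°) = -0.17445
y = ρ sin φ = 0.82023 × sin(102.28°) = 0.80146

-0.174 0.801 0.882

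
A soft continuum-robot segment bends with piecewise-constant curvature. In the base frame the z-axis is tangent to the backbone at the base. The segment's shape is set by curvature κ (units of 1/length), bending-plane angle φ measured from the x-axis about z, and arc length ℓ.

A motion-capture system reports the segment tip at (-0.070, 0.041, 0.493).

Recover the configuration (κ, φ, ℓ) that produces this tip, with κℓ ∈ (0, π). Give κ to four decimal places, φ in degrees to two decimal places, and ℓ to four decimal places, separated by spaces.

0.6499 149.64 0.5019

ρ = √(x²+y²) = √(-0.070² + 0.041²) = 0.08112
φ = atan2(y, x) mod 360° = atan2(0.041, -0.070) = 149.6419°
|p|² = ρ² + z² = 0.08112² + 0.493² = 0.24963
κ = 2ρ / |p|² = 2×0.08112 / 0.24963 = 0.64995
θ = 2·atan2(ρ, z) = 2·atan2(0.08112, 0.493) = 0.32618 rad
ℓ = θ/κ = 0.32618/0.64995 = 0.50185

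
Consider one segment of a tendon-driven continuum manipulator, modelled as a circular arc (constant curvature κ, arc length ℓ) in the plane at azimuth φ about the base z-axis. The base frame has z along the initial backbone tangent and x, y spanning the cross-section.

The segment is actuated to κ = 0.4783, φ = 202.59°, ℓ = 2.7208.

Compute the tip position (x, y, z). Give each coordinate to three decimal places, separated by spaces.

θ = κ·ℓ = 0.4783 × 2.7208 = 1.30136 rad
ρ = (1 − cos θ)/κ = (1 − 0.26619)/0.4783 = 1.53421
z = sin θ / κ = 0.96392/0.4783 = 2.01531
x = ρ cos φ = 1.53421 × cos(202.59°) = -1.41650
y = ρ sin φ = 1.53421 × sin(202.59°) = -0.58934

-1.416 -0.589 2.015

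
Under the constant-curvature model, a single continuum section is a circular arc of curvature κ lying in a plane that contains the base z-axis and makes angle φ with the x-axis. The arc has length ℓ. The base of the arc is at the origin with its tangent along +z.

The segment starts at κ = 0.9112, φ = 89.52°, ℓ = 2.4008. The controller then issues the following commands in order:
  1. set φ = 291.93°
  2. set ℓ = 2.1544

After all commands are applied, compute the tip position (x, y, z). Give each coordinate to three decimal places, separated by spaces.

initial: κ=0.9112, φ=89.52°, ℓ=2.4008
cmd 1: set φ=291.93° → (κ,φ,ℓ)=(0.9112,291.93°,2.4008) → tip=(0.6470,-1.6069,0.8952)
cmd 2: set ℓ=2.1544 → (κ,φ,ℓ)=(0.9112,291.93°,2.1544) → tip=(0.5666,-1.4072,1.0141)

0.567 -1.407 1.014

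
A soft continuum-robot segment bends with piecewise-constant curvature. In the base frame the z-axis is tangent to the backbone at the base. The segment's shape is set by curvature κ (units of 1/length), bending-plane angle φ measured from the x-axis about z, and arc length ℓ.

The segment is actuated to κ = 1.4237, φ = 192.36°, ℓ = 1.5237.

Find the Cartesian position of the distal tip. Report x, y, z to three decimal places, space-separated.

θ = κ·ℓ = 1.4237 × 1.5237 = 2.16929 rad
ρ = (1 − cos θ)/κ = (1 − -0.56340)/1.4237 = 1.09812
z = sin θ / κ = 0.82618/1.4237 = 0.58031
x = ρ cos φ = 1.09812 × cos(192.36°) = -1.07267
y = ρ sin φ = 1.09812 × sin(192.36°) = -0.23506

-1.073 -0.235 0.580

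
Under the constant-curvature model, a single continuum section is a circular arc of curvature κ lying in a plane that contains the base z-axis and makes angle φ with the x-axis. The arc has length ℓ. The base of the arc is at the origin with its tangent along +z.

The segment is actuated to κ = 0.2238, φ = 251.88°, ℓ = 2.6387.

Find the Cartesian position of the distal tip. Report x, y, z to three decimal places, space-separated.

θ = κ·ℓ = 0.2238 × 2.6387 = 0.59054 rad
ρ = (1 − cos θ)/κ = (1 − 0.83064)/0.2238 = 0.75675
z = sin θ / κ = 0.55681/0.2238 = 2.48798
x = ρ cos φ = 0.75675 × cos(251.88°) = -0.23536
y = ρ sin φ = 0.75675 × sin(251.88°) = -0.71922

-0.235 -0.719 2.488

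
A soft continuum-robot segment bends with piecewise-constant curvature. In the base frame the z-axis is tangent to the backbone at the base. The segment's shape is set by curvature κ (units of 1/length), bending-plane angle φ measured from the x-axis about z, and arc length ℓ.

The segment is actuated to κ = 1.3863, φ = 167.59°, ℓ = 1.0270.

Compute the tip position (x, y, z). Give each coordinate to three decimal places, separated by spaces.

θ = κ·ℓ = 1.3863 × 1.0270 = 1.42373 rad
ρ = (1 − cos θ)/κ = (1 − 0.14654)/1.3863 = 0.61564
z = sin θ / κ = 0.98921/1.3863 = 0.71356
x = ρ cos φ = 0.61564 × cos(167.59°) = -0.60126
y = ρ sin φ = 0.61564 × sin(167.59°) = 0.13230

-0.601 0.132 0.714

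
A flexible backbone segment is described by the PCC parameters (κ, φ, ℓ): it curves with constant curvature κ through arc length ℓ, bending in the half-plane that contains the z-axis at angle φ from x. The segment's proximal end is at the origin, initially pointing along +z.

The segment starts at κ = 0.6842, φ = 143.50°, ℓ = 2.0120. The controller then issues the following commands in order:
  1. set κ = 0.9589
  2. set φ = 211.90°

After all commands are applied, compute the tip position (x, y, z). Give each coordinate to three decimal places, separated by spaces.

-1.196 -0.744 0.977

initial: κ=0.6842, φ=143.50°, ℓ=2.0120
cmd 1: set κ=0.9589 → (κ,φ,ℓ)=(0.9589,143.50°,2.0120) → tip=(-1.1325,0.8380,0.9766)
cmd 2: set φ=211.90° → (κ,φ,ℓ)=(0.9589,211.90°,2.0120) → tip=(-1.1960,-0.7445,0.9766)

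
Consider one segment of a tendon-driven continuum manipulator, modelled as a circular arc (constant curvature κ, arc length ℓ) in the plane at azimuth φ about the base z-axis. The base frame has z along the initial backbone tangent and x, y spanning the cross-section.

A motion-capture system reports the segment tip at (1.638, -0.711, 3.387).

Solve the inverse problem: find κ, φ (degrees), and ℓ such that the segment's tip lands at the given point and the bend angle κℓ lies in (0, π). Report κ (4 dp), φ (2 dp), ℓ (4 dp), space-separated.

0.2436 336.54 3.9833

ρ = √(x²+y²) = √(1.638² + -0.711²) = 1.78566
φ = atan2(y, x) mod 360° = atan2(-0.711, 1.638) = 336.5360°
|p|² = ρ² + z² = 1.78566² + 3.387² = 14.66033
κ = 2ρ / |p|² = 2×1.78566 / 14.66033 = 0.24360
θ = 2·atan2(ρ, z) = 2·atan2(1.78566, 3.387) = 0.97035 rad
ℓ = θ/κ = 0.97035/0.24360 = 3.98333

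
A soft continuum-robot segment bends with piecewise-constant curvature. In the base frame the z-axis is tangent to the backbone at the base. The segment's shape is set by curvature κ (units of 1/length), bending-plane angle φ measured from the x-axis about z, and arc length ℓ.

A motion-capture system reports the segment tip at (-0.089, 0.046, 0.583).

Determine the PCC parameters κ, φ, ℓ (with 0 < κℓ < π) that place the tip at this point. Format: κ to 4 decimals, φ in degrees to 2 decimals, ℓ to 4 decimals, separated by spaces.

ρ = √(x²+y²) = √(-0.089² + 0.046²) = 0.10018
φ = atan2(y, x) mod 360° = atan2(0.046, -0.089) = 152.6676°
|p|² = ρ² + z² = 0.10018² + 0.583² = 0.34993
κ = 2ρ / |p|² = 2×0.10018 / 0.34993 = 0.57261
θ = 2·atan2(ρ, z) = 2·atan2(0.10018, 0.583) = 0.34036 rad
ℓ = θ/κ = 0.34036/0.57261 = 0.59441

0.5726 152.67 0.5944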